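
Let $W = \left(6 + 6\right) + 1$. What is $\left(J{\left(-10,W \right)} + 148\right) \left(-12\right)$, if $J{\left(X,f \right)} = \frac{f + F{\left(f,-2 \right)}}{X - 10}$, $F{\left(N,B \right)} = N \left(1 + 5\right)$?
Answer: $- \frac{8607}{5} \approx -1721.4$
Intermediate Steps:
$F{\left(N,B \right)} = 6 N$ ($F{\left(N,B \right)} = N 6 = 6 N$)
$W = 13$ ($W = 12 + 1 = 13$)
$J{\left(X,f \right)} = \frac{7 f}{-10 + X}$ ($J{\left(X,f \right)} = \frac{f + 6 f}{X - 10} = \frac{7 f}{-10 + X}$)
$\left(J{\left(-10,W \right)} + 148\right) \left(-12\right) = \left(7 \cdot 13 \frac{1}{-10 - 10} + 148\right) \left(-12\right) = \left(7 \cdot 13 \frac{1}{-20} + 148\right) \left(-12\right) = \left(7 \cdot 13 \left(- \frac{1}{20}\right) + 148\right) \left(-12\right) = \left(- \frac{91}{20} + 148\right) \left(-12\right) = \frac{2869}{20} \left(-12\right) = - \frac{8607}{5}$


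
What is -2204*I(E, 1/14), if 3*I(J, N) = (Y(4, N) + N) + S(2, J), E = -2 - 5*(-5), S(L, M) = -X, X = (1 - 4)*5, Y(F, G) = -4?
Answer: -170810/21 ≈ -8133.8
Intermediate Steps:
X = -15 (X = -3*5 = -15)
S(L, M) = 15 (S(L, M) = -1*(-15) = 15)
E = 23 (E = -2 + 25 = 23)
I(J, N) = 11/3 + N/3 (I(J, N) = ((-4 + N) + 15)/3 = (11 + N)/3 = 11/3 + N/3)
-2204*I(E, 1/14) = -2204*(11/3 + (1/14)/3) = -2204*(11/3 + (1*(1/14))/3) = -2204*(11/3 + (⅓)*(1/14)) = -2204*(11/3 + 1/42) = -2204*155/42 = -170810/21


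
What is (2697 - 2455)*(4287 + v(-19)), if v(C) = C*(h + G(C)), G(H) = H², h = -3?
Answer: -608630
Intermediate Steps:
v(C) = C*(-3 + C²)
(2697 - 2455)*(4287 + v(-19)) = (2697 - 2455)*(4287 - 19*(-3 + (-19)²)) = 242*(4287 - 19*(-3 + 361)) = 242*(4287 - 19*358) = 242*(4287 - 6802) = 242*(-2515) = -608630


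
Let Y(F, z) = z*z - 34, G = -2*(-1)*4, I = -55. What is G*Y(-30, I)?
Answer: 23928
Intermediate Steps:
G = 8 (G = 2*4 = 8)
Y(F, z) = -34 + z² (Y(F, z) = z² - 34 = -34 + z²)
G*Y(-30, I) = 8*(-34 + (-55)²) = 8*(-34 + 3025) = 8*2991 = 23928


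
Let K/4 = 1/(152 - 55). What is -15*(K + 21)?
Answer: -30615/97 ≈ -315.62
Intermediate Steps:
K = 4/97 (K = 4/(152 - 55) = 4/97 ≈ 0.041237)
-15*(K + 21) = -15*(4/97 + 21) = -15*2041/97 = -30615/97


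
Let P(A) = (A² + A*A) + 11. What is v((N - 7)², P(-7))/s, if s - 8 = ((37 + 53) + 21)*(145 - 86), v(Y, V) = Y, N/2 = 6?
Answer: 25/6557 ≈ 0.0038127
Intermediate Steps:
N = 12 (N = 2*6 = 12)
P(A) = 11 + 2*A² (P(A) = (A² + A²) + 11 = 2*A² + 11 = 11 + 2*A²)
s = 6557 (s = 8 + ((37 + 53) + 21)*(145 - 86) = 8 + (90 + 21)*59 = 8 + 111*59 = 8 + 6549 = 6557)
v((N - 7)², P(-7))/s = (12 - 7)²/6557 = 5²*(1/6557) = 25*(1/6557) = 25/6557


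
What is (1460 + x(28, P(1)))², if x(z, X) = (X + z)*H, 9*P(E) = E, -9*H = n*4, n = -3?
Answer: 1634746624/729 ≈ 2.2425e+6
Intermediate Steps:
H = 4/3 (H = -(-1)*4/3 = -⅑*(-12) = 4/3 ≈ 1.3333)
P(E) = E/9
x(z, X) = 4*X/3 + 4*z/3 (x(z, X) = (X + z)*(4/3) = 4*X/3 + 4*z/3)
(1460 + x(28, P(1)))² = (1460 + (4*((⅑)*1)/3 + (4/3)*28))² = (1460 + ((4/3)*(⅑) + 112/3))² = (1460 + (4/27 + 112/3))² = (1460 + 1012/27)² = (40432/27)² = 1634746624/729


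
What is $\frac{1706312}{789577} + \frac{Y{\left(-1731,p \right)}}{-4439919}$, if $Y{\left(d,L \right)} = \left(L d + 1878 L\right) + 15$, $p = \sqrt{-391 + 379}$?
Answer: $\frac{2525291741691}{1168552641421} - \frac{98 i \sqrt{3}}{1479973} \approx 2.161 - 0.00011469 i$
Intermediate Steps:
$p = 2 i \sqrt{3}$ ($p = \sqrt{-12} = 2 i \sqrt{3} \approx 3.4641 i$)
$Y{\left(d,L \right)} = 15 + 1878 L + L d$ ($Y{\left(d,L \right)} = \left(1878 L + L d\right) + 15 = 15 + 1878 L + L d$)
$\frac{1706312}{789577} + \frac{Y{\left(-1731,p \right)}}{-4439919} = \frac{1706312}{789577} + \frac{15 + 1878 \cdot 2 i \sqrt{3} + 2 i \sqrt{3} \left(-1731\right)}{-4439919} = 1706312 \cdot \frac{1}{789577} + \left(15 + 3756 i \sqrt{3} - 3462 i \sqrt{3}\right) \left(- \frac{1}{4439919}\right) = \frac{1706312}{789577} + \left(15 + 294 i \sqrt{3}\right) \left(- \frac{1}{4439919}\right) = \frac{1706312}{789577} - \left(\frac{5}{1479973} + \frac{98 i \sqrt{3}}{1479973}\right) = \frac{2525291741691}{1168552641421} - \frac{98 i \sqrt{3}}{1479973}$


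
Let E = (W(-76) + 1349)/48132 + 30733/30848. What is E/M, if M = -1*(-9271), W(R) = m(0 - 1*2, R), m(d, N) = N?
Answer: 379627565/3441339425664 ≈ 0.00011031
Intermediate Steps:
W(R) = R
M = 9271
E = 379627565/371193984 (E = (-76 + 1349)/48132 + 30733/30848 = 1273*(1/48132) + 30733*(1/30848) = 1273/48132 + 30733/30848 = 379627565/371193984 ≈ 1.0227)
E/M = (379627565/371193984)/9271 = (379627565/371193984)*(1/9271) = 379627565/3441339425664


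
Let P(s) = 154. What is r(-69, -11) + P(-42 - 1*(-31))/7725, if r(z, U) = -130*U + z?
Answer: 10513879/7725 ≈ 1361.0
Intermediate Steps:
r(z, U) = z - 130*U
r(-69, -11) + P(-42 - 1*(-31))/7725 = (-69 - 130*(-11)) + 154/7725 = (-69 + 1430) + 154*(1/7725) = 1361 + 154/7725 = 10513879/7725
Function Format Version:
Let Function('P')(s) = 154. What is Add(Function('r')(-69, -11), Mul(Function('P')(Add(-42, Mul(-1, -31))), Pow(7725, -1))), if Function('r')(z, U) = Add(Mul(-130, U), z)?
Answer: Rational(10513879, 7725) ≈ 1361.0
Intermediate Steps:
Function('r')(z, U) = Add(z, Mul(-130, U))
Add(Function('r')(-69, -11), Mul(Function('P')(Add(-42, Mul(-1, -31))), Pow(7725, -1))) = Add(Add(-69, Mul(-130, -11)), Mul(154, Pow(7725, -1))) = Add(Add(-69, 1430), Mul(154, Rational(1, 7725))) = Add(1361, Rational(154, 7725)) = Rational(10513879, 7725)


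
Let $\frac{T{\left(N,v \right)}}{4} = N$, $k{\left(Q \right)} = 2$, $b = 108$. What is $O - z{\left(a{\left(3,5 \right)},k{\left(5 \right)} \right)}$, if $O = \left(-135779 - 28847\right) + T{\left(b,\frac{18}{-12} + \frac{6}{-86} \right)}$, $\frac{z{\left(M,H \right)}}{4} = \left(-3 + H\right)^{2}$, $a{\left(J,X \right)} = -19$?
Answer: $-164198$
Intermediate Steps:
$z{\left(M,H \right)} = 4 \left(-3 + H\right)^{2}$
$T{\left(N,v \right)} = 4 N$
$O = -164194$ ($O = \left(-135779 - 28847\right) + 4 \cdot 108 = -164626 + 432 = -164194$)
$O - z{\left(a{\left(3,5 \right)},k{\left(5 \right)} \right)} = -164194 - 4 \left(-3 + 2\right)^{2} = -164194 - 4 \left(-1\right)^{2} = -164194 - 4 \cdot 1 = -164194 - 4 = -164198$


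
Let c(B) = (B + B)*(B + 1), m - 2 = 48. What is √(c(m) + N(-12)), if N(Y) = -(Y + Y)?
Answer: 2*√1281 ≈ 71.582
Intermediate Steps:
m = 50 (m = 2 + 48 = 50)
c(B) = 2*B*(1 + B) (c(B) = (2*B)*(1 + B) = 2*B*(1 + B))
N(Y) = -2*Y
√(c(m) + N(-12)) = √(2*50*(1 + 50) - 2*(-12)) = √(2*50*51 + 24) = √(5100 + 24) = √5124 = 2*√1281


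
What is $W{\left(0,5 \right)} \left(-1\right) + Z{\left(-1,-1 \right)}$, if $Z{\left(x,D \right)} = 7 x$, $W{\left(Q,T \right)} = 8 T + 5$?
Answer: $-52$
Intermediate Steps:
$W{\left(Q,T \right)} = 5 + 8 T$
$W{\left(0,5 \right)} \left(-1\right) + Z{\left(-1,-1 \right)} = \left(5 + 8 \cdot 5\right) \left(-1\right) + 7 \left(-1\right) = \left(5 + 40\right) \left(-1\right) - 7 = 45 \left(-1\right) - 7 = -45 - 7 = -52$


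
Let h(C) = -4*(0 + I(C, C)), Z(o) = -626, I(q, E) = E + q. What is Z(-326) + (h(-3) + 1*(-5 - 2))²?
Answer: -337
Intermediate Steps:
h(C) = -8*C (h(C) = -4*(0 + (C + C)) = -4*(0 + 2*C) = -8*C)
Z(-326) + (h(-3) + 1*(-5 - 2))² = -626 + (-8*(-3) + 1*(-5 - 2))² = -626 + (24 + 1*(-7))² = -626 + (24 - 7)² = -626 + 17² = -626 + 289 = -337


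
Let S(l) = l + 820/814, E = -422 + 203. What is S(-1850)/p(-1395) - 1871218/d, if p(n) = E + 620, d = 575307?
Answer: -738337405906/93894129549 ≈ -7.8635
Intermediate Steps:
E = -219
p(n) = 401 (p(n) = -219 + 620 = 401)
S(l) = 410/407 + l (S(l) = l + 820*(1/814) = l + 410/407 = 410/407 + l)
S(-1850)/p(-1395) - 1871218/d = (410/407 - 1850)/401 - 1871218/575307 = -752540/407*1/401 - 1871218*1/575307 = -752540/163207 - 1871218/575307 = -738337405906/93894129549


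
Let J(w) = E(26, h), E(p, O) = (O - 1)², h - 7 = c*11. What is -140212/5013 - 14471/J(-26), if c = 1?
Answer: -113064391/1448757 ≈ -78.042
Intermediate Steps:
h = 18 (h = 7 + 1*11 = 7 + 11 = 18)
E(p, O) = (-1 + O)²
J(w) = 289 (J(w) = (-1 + 18)² = 17² = 289)
-140212/5013 - 14471/J(-26) = -140212/5013 - 14471/289 = -113064391/1448757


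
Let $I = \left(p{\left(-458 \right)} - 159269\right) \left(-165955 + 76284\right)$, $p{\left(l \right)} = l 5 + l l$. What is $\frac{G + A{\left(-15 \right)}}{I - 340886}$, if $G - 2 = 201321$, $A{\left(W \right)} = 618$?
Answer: $- \frac{201941}{4322931441} \approx -4.6714 \cdot 10^{-5}$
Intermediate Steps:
$p{\left(l \right)} = l^{2} + 5 l$ ($p{\left(l \right)} = 5 l + l^{2} = l^{2} + 5 l$)
$I = -4322590555$ ($I = \left(- 458 \left(5 - 458\right) - 159269\right) \left(-165955 + 76284\right) = \left(\left(-458\right) \left(-453\right) - 159269\right) \left(-89671\right) = \left(207474 - 159269\right) \left(-89671\right) = 48205 \left(-89671\right) = -4322590555$)
$G = 201323$ ($G = 2 + 201321 = 201323$)
$\frac{G + A{\left(-15 \right)}}{I - 340886} = \frac{201323 + 618}{-4322590555 - 340886} = \frac{201941}{-4322931441} = 201941 \left(- \frac{1}{4322931441}\right) = - \frac{201941}{4322931441}$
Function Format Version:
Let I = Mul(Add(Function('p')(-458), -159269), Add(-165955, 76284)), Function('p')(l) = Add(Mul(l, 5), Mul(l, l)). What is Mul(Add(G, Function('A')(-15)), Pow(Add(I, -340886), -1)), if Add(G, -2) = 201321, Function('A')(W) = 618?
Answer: Rational(-201941, 4322931441) ≈ -4.6714e-5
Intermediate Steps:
Function('p')(l) = Add(Pow(l, 2), Mul(5, l)) (Function('p')(l) = Add(Mul(5, l), Pow(l, 2)) = Add(Pow(l, 2), Mul(5, l)))
I = -4322590555 (I = Mul(Add(Mul(-458, Add(5, -458)), -159269), Add(-165955, 76284)) = Mul(Add(Mul(-458, -453), -159269), -89671) = Mul(Add(207474, -159269), -89671) = Mul(48205, -89671) = -4322590555)
G = 201323 (G = Add(2, 201321) = 201323)
Mul(Add(G, Function('A')(-15)), Pow(Add(I, -340886), -1)) = Mul(Add(201323, 618), Pow(Add(-4322590555, -340886), -1)) = Mul(201941, Pow(-4322931441, -1)) = Mul(201941, Rational(-1, 4322931441)) = Rational(-201941, 4322931441)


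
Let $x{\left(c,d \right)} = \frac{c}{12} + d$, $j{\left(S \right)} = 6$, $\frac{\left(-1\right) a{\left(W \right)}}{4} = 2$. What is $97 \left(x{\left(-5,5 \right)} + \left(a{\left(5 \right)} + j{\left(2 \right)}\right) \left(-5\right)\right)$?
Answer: $\frac{16975}{12} \approx 1414.6$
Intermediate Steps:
$a{\left(W \right)} = -8$ ($a{\left(W \right)} = \left(-4\right) 2 = -8$)
$x{\left(c,d \right)} = d + \frac{c}{12}$ ($x{\left(c,d \right)} = \frac{c}{12} + d = d + \frac{c}{12}$)
$97 \left(x{\left(-5,5 \right)} + \left(a{\left(5 \right)} + j{\left(2 \right)}\right) \left(-5\right)\right) = 97 \left(\left(5 + \frac{1}{12} \left(-5\right)\right) + \left(-8 + 6\right) \left(-5\right)\right) = 97 \left(\left(5 - \frac{5}{12}\right) - -10\right) = 97 \left(\frac{55}{12} + 10\right) = 97 \cdot \frac{175}{12} = \frac{16975}{12}$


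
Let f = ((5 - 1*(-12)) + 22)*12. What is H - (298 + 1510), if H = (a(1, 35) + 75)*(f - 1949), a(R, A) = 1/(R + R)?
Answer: -227247/2 ≈ -1.1362e+5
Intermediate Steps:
f = 468 (f = ((5 + 12) + 22)*12 = (17 + 22)*12 = 39*12 = 468)
a(R, A) = 1/(2*R)
H = -223631/2 (H = ((½)/1 + 75)*(468 - 1949) = ((½)*1 + 75)*(-1481) = (½ + 75)*(-1481) = (151/2)*(-1481) = -223631/2 ≈ -1.1182e+5)
H - (298 + 1510) = -223631/2 - (298 + 1510) = -223631/2 - 1*1808 = -223631/2 - 1808 = -227247/2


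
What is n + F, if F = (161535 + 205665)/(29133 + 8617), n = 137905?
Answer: 104125619/755 ≈ 1.3791e+5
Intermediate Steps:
F = 7344/755 (F = 367200/37750 = 367200*(1/37750) = 7344/755 ≈ 9.7272)
n + F = 137905 + 7344/755 = 104125619/755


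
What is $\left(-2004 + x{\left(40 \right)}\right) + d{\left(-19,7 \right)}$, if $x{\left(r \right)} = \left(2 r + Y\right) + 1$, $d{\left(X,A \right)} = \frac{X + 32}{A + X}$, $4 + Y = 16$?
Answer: $- \frac{22945}{12} \approx -1912.1$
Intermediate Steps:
$Y = 12$ ($Y = -4 + 16 = 12$)
$d{\left(X,A \right)} = \frac{32 + X}{A + X}$
$x{\left(r \right)} = 13 + 2 r$ ($x{\left(r \right)} = \left(2 r + 12\right) + 1 = \left(12 + 2 r\right) + 1 = 13 + 2 r$)
$\left(-2004 + x{\left(40 \right)}\right) + d{\left(-19,7 \right)} = \left(-2004 + \left(13 + 2 \cdot 40\right)\right) + \frac{32 - 19}{7 - 19} = \left(-2004 + \left(13 + 80\right)\right) + \frac{1}{-12} \cdot 13 = \left(-2004 + 93\right) - \frac{13}{12} = -1911 - \frac{13}{12} = - \frac{22945}{12}$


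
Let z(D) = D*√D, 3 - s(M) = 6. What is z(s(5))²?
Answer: -27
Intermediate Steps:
s(M) = -3 (s(M) = 3 - 1*6 = 3 - 6 = -3)
z(D) = D^(3/2)
z(s(5))² = ((-3)^(3/2))² = (-3*I*√3)² = -27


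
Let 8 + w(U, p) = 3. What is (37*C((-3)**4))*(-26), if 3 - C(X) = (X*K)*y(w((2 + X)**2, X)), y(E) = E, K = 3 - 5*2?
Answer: 2724384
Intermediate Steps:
K = -7 (K = 3 - 10 = -7)
w(U, p) = -5 (w(U, p) = -8 + 3 = -5)
C(X) = 3 - 35*X (C(X) = 3 - X*(-7)*(-5) = 3 - (-7*X)*(-5) = 3 - 35*X)
(37*C((-3)**4))*(-26) = (37*(3 - 35*(-3)**4))*(-26) = (37*(3 - 35*81))*(-26) = (37*(3 - 2835))*(-26) = (37*(-2832))*(-26) = -104784*(-26) = 2724384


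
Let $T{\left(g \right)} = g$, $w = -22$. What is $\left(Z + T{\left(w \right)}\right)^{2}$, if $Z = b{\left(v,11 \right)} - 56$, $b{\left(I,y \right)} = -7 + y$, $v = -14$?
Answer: $5476$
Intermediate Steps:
$Z = -52$ ($Z = \left(-7 + 11\right) - 56 = 4 - 56 = -52$)
$\left(Z + T{\left(w \right)}\right)^{2} = \left(-52 - 22\right)^{2} = \left(-74\right)^{2} = 5476$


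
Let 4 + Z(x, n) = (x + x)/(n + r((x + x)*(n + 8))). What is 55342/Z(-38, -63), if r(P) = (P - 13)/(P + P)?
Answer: -14458457223/727346 ≈ -19878.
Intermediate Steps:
r(P) = (-13 + P)/(2*P) (r(P) = (-13 + P)/((2*P)) = (-13 + P)*(1/(2*P)) = (-13 + P)/(2*P))
Z(x, n) = -4 + 2*x/(n + (-13 + 2*x*(8 + n))/(4*x*(8 + n))) (Z(x, n) = -4 + (x + x)/(n + (-13 + (x + x)*(n + 8))/(2*(((x + x)*(n + 8))))) = -4 + (2*x)/(n + (-13 + (2*x)*(8 + n))/(2*(((2*x)*(8 + n))))) = -4 + (2*x)/(n + (-13 + 2*x*(8 + n))/(2*((2*x*(8 + n))))) = -4 + (2*x)/(n + (1/(2*x*(8 + n)))*(-13 + 2*x*(8 + n))/2) = -4 + (2*x)/(n + (-13 + 2*x*(8 + n))/(4*x*(8 + n))) = -4 + 2*x/(n + (-13 + 2*x*(8 + n))/(4*x*(8 + n))))
55342/Z(-38, -63) = 55342/((4*(13 - 2*(-38)*(8 - 63) - 2*(-38)*(8 - 63)*(-1*(-38) + 2*(-63)))/(-13 + 2*(-38)*(8 - 63) + 4*(-63)*(-38)*(8 - 63)))) = 55342/((4*(13 - 2*(-38)*(-55) - 2*(-38)*(-55)*(38 - 126))/(-13 + 2*(-38)*(-55) + 4*(-63)*(-38)*(-55)))) = 55342/((4*(13 - 4180 - 2*(-38)*(-55)*(-88))/(-13 + 4180 - 526680))) = 55342/((4*(13 - 4180 + 367840)/(-522513))) = 55342/((4*(-1/522513)*363673)) = 55342/(-1454692/522513) = 55342*(-522513/1454692) = -14458457223/727346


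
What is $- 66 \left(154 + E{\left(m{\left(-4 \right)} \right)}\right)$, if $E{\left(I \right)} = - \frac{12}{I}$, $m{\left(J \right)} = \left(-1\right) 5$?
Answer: $- \frac{51612}{5} \approx -10322.0$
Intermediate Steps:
$m{\left(J \right)} = -5$
$- 66 \left(154 + E{\left(m{\left(-4 \right)} \right)}\right) = - 66 \left(154 - \frac{12}{-5}\right) = - 66 \left(154 - - \frac{12}{5}\right) = - 66 \left(154 + \frac{12}{5}\right) = \left(-66\right) \frac{782}{5} = - \frac{51612}{5}$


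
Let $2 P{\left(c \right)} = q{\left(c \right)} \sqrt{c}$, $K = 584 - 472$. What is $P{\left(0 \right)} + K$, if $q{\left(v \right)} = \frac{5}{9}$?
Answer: $112$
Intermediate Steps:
$q{\left(v \right)} = \frac{5}{9}$ ($q{\left(v \right)} = 5 \cdot \frac{1}{9} = \frac{5}{9}$)
$K = 112$
$P{\left(c \right)} = \frac{5 \sqrt{c}}{18}$ ($P{\left(c \right)} = \frac{\frac{5}{9} \sqrt{c}}{2} = \frac{5 \sqrt{c}}{18}$)
$P{\left(0 \right)} + K = \frac{5 \sqrt{0}}{18} + 112 = \frac{5}{18} \cdot 0 + 112 = 0 + 112 = 112$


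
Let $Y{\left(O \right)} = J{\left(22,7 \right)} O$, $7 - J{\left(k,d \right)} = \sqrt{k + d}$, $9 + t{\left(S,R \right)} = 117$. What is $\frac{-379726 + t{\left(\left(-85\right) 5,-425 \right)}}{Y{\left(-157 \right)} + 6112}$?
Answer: $- \frac{951512517}{12207674} + \frac{29800013 \sqrt{29}}{12207674} \approx -64.798$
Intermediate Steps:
$t{\left(S,R \right)} = 108$ ($t{\left(S,R \right)} = -9 + 117 = 108$)
$J{\left(k,d \right)} = 7 - \sqrt{d + k}$ ($J{\left(k,d \right)} = 7 - \sqrt{k + d} = 7 - \sqrt{d + k}$)
$Y{\left(O \right)} = O \left(7 - \sqrt{29}\right)$ ($Y{\left(O \right)} = \left(7 - \sqrt{7 + 22}\right) O = \left(7 - \sqrt{29}\right) O = O \left(7 - \sqrt{29}\right)$)
$\frac{-379726 + t{\left(\left(-85\right) 5,-425 \right)}}{Y{\left(-157 \right)} + 6112} = \frac{-379726 + 108}{- 157 \left(7 - \sqrt{29}\right) + 6112} = - \frac{379618}{\left(-1099 + 157 \sqrt{29}\right) + 6112} = - \frac{379618}{5013 + 157 \sqrt{29}}$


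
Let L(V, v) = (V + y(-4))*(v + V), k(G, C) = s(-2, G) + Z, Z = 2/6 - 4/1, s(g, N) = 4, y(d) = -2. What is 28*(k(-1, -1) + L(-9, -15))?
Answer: 22204/3 ≈ 7401.3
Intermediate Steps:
Z = -11/3 (Z = 2*(⅙) - 4*1 = ⅓ - 4 = -11/3 ≈ -3.6667)
k(G, C) = ⅓ (k(G, C) = 4 - 11/3 = ⅓)
L(V, v) = (-2 + V)*(V + v) (L(V, v) = (V - 2)*(v + V) = (-2 + V)*(V + v))
28*(k(-1, -1) + L(-9, -15)) = 28*(⅓ + ((-9)² - 2*(-9) - 2*(-15) - 9*(-15))) = 28*(⅓ + (81 + 18 + 30 + 135)) = 28*(⅓ + 264) = 28*(793/3) = 22204/3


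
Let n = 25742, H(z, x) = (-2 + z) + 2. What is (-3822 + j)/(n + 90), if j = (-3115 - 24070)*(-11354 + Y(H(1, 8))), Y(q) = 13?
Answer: 308301263/25832 ≈ 11935.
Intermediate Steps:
H(z, x) = z
j = 308305085 (j = (-3115 - 24070)*(-11354 + 13) = -27185*(-11341) = 308305085)
(-3822 + j)/(n + 90) = (-3822 + 308305085)/(25742 + 90) = 308301263/25832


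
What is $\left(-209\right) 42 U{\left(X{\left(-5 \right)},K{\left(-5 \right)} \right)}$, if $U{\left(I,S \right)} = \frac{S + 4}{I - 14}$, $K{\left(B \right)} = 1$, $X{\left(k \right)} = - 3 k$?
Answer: $-43890$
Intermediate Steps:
$U{\left(I,S \right)} = \frac{4 + S}{-14 + I}$
$\left(-209\right) 42 U{\left(X{\left(-5 \right)},K{\left(-5 \right)} \right)} = \left(-209\right) 42 \frac{4 + 1}{-14 - -15} = - 8778 \frac{1}{-14 + 15} \cdot 5 = - 8778 \cdot 1^{-1} \cdot 5 = - 8778 \cdot 1 \cdot 5 = \left(-8778\right) 5 = -43890$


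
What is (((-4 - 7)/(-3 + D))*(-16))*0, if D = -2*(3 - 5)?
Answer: 0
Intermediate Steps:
D = 4 (D = -2*(-2) = 4)
(((-4 - 7)/(-3 + D))*(-16))*0 = (((-4 - 7)/(-3 + 4))*(-16))*0 = (-11/1*(-16))*0 = (-11*1*(-16))*0 = -11*(-16)*0 = 176*0 = 0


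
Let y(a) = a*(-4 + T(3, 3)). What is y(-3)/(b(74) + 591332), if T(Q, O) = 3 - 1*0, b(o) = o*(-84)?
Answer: 3/585116 ≈ 5.1272e-6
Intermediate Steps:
b(o) = -84*o
T(Q, O) = 3 (T(Q, O) = 3 + 0 = 3)
y(a) = -a (y(a) = a*(-4 + 3) = a*(-1) = -a)
y(-3)/(b(74) + 591332) = (-1*(-3))/(-84*74 + 591332) = 3/(-6216 + 591332) = 3/585116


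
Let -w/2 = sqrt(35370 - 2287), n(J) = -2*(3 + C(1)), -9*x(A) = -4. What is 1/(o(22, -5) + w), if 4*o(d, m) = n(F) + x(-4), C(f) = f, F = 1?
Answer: 153/10718603 - 162*sqrt(33083)/10718603 ≈ -0.0027348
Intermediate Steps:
x(A) = 4/9 (x(A) = -1/9*(-4) = 4/9)
n(J) = -8 (n(J) = -2*(3 + 1) = -2*4 = -8)
o(d, m) = -17/9 (o(d, m) = (-8 + 4/9)/4 = (1/4)*(-68/9) = -17/9)
w = -2*sqrt(33083) (w = -2*sqrt(35370 - 2287) = -2*sqrt(33083) ≈ -363.77)
1/(o(22, -5) + w) = 1/(-17/9 - 2*sqrt(33083))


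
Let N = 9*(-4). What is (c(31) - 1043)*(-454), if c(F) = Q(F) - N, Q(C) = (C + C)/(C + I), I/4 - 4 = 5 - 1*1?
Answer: 28774066/63 ≈ 4.5673e+5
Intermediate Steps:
N = -36
I = 32 (I = 16 + 4*(5 - 1*1) = 16 + 4*(5 - 1) = 16 + 4*4 = 16 + 16 = 32)
Q(C) = 2*C/(32 + C) (Q(C) = (C + C)/(C + 32) = (2*C)/(32 + C) = 2*C/(32 + C))
c(F) = 36 + 2*F/(32 + F) (c(F) = 2*F/(32 + F) - 1*(-36) = 2*F/(32 + F) + 36 = 36 + 2*F/(32 + F))
(c(31) - 1043)*(-454) = (2*(576 + 19*31)/(32 + 31) - 1043)*(-454) = (2*(576 + 589)/63 - 1043)*(-454) = (2*(1/63)*1165 - 1043)*(-454) = (2330/63 - 1043)*(-454) = -63379/63*(-454) = 28774066/63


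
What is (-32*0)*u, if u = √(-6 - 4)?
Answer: 0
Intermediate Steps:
u = I*√10 (u = √(-10) = I*√10 ≈ 3.1623*I)
(-32*0)*u = (-32*0)*(I*√10) = 0*(I*√10) = 0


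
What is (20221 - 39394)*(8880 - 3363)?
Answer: -105777441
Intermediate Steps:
(20221 - 39394)*(8880 - 3363) = -19173*5517 = -105777441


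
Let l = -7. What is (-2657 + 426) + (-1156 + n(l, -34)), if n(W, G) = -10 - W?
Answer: -3390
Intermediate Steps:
(-2657 + 426) + (-1156 + n(l, -34)) = (-2657 + 426) + (-1156 + (-10 - 1*(-7))) = -2231 + (-1156 + (-10 + 7)) = -2231 + (-1156 - 3) = -2231 - 1159 = -3390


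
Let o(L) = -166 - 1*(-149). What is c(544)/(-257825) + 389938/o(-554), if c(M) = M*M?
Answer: -100540795762/4383025 ≈ -22939.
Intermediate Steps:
c(M) = M²
o(L) = -17 (o(L) = -166 + 149 = -17)
c(544)/(-257825) + 389938/o(-554) = 544²/(-257825) + 389938/(-17) = 295936*(-1/257825) + 389938*(-1/17) = -295936/257825 - 389938/17 = -100540795762/4383025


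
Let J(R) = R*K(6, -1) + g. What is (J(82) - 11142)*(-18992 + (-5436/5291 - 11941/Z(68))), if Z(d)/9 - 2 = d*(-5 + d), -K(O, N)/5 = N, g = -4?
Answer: 1891705527865624/9277047 ≈ 2.0391e+8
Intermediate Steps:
K(O, N) = -5*N
Z(d) = 18 + 9*d*(-5 + d) (Z(d) = 18 + 9*(d*(-5 + d)) = 18 + 9*d*(-5 + d))
J(R) = -4 + 5*R (J(R) = R*(-5*(-1)) - 4 = R*5 - 4 = 5*R - 4 = -4 + 5*R)
(J(82) - 11142)*(-18992 + (-5436/5291 - 11941/Z(68))) = ((-4 + 5*82) - 11142)*(-18992 + (-5436/5291 - 11941/(18 - 45*68 + 9*68²))) = ((-4 + 410) - 11142)*(-18992 + (-5436*1/5291 - 11941/(18 - 3060 + 9*4624))) = (406 - 11142)*(-18992 + (-5436/5291 - 11941/(18 - 3060 + 41616))) = -10736*(-18992 + (-5436/5291 - 11941/38574)) = -10736*(-18992 - 272868095/204095034) = -10736*(-3876445753823/204095034) = 1891705527865624/9277047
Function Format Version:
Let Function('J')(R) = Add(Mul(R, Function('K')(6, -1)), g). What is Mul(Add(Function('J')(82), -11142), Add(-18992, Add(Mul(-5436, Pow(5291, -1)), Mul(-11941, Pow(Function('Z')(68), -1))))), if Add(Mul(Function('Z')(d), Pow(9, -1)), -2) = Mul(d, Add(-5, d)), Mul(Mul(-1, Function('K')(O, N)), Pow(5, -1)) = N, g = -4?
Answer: Rational(1891705527865624, 9277047) ≈ 2.0391e+8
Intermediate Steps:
Function('K')(O, N) = Mul(-5, N)
Function('Z')(d) = Add(18, Mul(9, d, Add(-5, d))) (Function('Z')(d) = Add(18, Mul(9, Mul(d, Add(-5, d)))) = Add(18, Mul(9, d, Add(-5, d))))
Function('J')(R) = Add(-4, Mul(5, R)) (Function('J')(R) = Add(Mul(R, Mul(-5, -1)), -4) = Add(Mul(R, 5), -4) = Add(Mul(5, R), -4) = Add(-4, Mul(5, R)))
Mul(Add(Function('J')(82), -11142), Add(-18992, Add(Mul(-5436, Pow(5291, -1)), Mul(-11941, Pow(Function('Z')(68), -1))))) = Mul(Add(Add(-4, Mul(5, 82)), -11142), Add(-18992, Add(Mul(-5436, Pow(5291, -1)), Mul(-11941, Pow(Add(18, Mul(-45, 68), Mul(9, Pow(68, 2))), -1))))) = Mul(Add(Add(-4, 410), -11142), Add(-18992, Add(Mul(-5436, Rational(1, 5291)), Mul(-11941, Pow(Add(18, -3060, Mul(9, 4624)), -1))))) = Mul(Add(406, -11142), Add(-18992, Add(Rational(-5436, 5291), Mul(-11941, Pow(Add(18, -3060, 41616), -1))))) = Mul(-10736, Add(-18992, Add(Rational(-5436, 5291), Mul(-11941, Pow(38574, -1))))) = Mul(-10736, Add(-18992, Add(Rational(-5436, 5291), Mul(-11941, Rational(1, 38574))))) = Mul(-10736, Add(-18992, Add(Rational(-5436, 5291), Rational(-11941, 38574)))) = Mul(-10736, Add(-18992, Rational(-272868095, 204095034))) = Mul(-10736, Rational(-3876445753823, 204095034)) = Rational(1891705527865624, 9277047)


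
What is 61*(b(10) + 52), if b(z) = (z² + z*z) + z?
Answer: 15982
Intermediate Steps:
b(z) = z + 2*z² (b(z) = (z² + z²) + z = 2*z² + z = z + 2*z²)
61*(b(10) + 52) = 61*(10*(1 + 2*10) + 52) = 61*(10*(1 + 20) + 52) = 61*(10*21 + 52) = 61*(210 + 52) = 61*262 = 15982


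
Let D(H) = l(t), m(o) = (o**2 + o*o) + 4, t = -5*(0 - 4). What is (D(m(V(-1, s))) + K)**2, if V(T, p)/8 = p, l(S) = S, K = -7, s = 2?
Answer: 169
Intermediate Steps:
t = 20 (t = -5*(-4) = 20)
V(T, p) = 8*p
m(o) = 4 + 2*o**2 (m(o) = (o**2 + o**2) + 4 = 2*o**2 + 4 = 4 + 2*o**2)
D(H) = 20
(D(m(V(-1, s))) + K)**2 = (20 - 7)**2 = 13**2 = 169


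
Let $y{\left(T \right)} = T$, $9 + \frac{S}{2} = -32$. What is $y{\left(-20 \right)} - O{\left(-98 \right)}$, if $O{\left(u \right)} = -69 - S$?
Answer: $-33$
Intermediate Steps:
$S = -82$ ($S = -18 + 2 \left(-32\right) = -18 - 64 = -82$)
$O{\left(u \right)} = 13$ ($O{\left(u \right)} = -69 - -82 = -69 + 82 = 13$)
$y{\left(-20 \right)} - O{\left(-98 \right)} = -20 - 13 = -33$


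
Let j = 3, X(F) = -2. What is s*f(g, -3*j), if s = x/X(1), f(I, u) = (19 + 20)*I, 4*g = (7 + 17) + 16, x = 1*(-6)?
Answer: 1170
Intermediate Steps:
x = -6
g = 10 (g = ((7 + 17) + 16)/4 = (24 + 16)/4 = (¼)*40 = 10)
f(I, u) = 39*I
s = 3 (s = -6/(-2) = -6*(-½) = 3)
s*f(g, -3*j) = 3*(39*10) = 3*390 = 1170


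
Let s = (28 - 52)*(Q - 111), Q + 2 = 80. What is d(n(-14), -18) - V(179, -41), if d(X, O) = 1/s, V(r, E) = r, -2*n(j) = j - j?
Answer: -141767/792 ≈ -179.00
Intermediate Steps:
Q = 78 (Q = -2 + 80 = 78)
s = 792 (s = (28 - 52)*(78 - 111) = -24*(-33) = 792)
n(j) = 0 (n(j) = -(j - j)/2 = -½*0 = 0)
d(X, O) = 1/792
d(n(-14), -18) - V(179, -41) = 1/792 - 1*179 = 1/792 - 179 = -141767/792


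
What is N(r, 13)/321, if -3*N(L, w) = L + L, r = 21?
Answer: -14/321 ≈ -0.043614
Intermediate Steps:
N(L, w) = -2*L/3 (N(L, w) = -(L + L)/3 = -2*L/3)
N(r, 13)/321 = -⅔*21/321 = -14*1/321 = -14/321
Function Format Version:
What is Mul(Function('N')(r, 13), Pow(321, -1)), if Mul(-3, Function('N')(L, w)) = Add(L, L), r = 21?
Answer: Rational(-14, 321) ≈ -0.043614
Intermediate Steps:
Function('N')(L, w) = Mul(Rational(-2, 3), L) (Function('N')(L, w) = Mul(Rational(-1, 3), Add(L, L)) = Mul(Rational(-1, 3), Mul(2, L)) = Mul(Rational(-2, 3), L))
Mul(Function('N')(r, 13), Pow(321, -1)) = Mul(Mul(Rational(-2, 3), 21), Pow(321, -1)) = Mul(-14, Rational(1, 321)) = Rational(-14, 321)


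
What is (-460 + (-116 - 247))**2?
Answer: 677329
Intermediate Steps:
(-460 + (-116 - 247))**2 = (-460 - 363)**2 = (-823)**2 = 677329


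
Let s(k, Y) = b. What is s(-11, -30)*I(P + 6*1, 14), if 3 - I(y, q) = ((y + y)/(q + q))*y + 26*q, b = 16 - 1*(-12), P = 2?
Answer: -10236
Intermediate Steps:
b = 28 (b = 16 + 12 = 28)
s(k, Y) = 28
I(y, q) = 3 - 26*q - y²/q (I(y, q) = 3 - (((y + y)/(q + q))*y + 26*q) = 3 - (((2*y)/((2*q)))*y + 26*q) = 3 - (((2*y)*(1/(2*q)))*y + 26*q) = 3 - ((y/q)*y + 26*q) = 3 - (y²/q + 26*q) = 3 - (26*q + y²/q) = 3 + (-26*q - y²/q) = 3 - 26*q - y²/q)
s(-11, -30)*I(P + 6*1, 14) = 28*(3 - 26*14 - 1*(2 + 6*1)²/14) = 28*(3 - 364 - 1*1/14*(2 + 6)²) = 28*(3 - 364 - 1*1/14*8²) = 28*(3 - 364 - 1*1/14*64) = 28*(3 - 364 - 32/7) = 28*(-2559/7) = -10236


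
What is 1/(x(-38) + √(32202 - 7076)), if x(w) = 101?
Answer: -101/14925 + √25126/14925 ≈ 0.0038534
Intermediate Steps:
1/(x(-38) + √(32202 - 7076)) = 1/(101 + √(32202 - 7076)) = 1/(101 + √25126)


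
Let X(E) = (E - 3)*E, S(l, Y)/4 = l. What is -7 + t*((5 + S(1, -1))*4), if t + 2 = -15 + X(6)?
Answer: 29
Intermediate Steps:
S(l, Y) = 4*l
X(E) = E*(-3 + E) (X(E) = (-3 + E)*E = E*(-3 + E))
t = 1 (t = -2 + (-15 + 6*(-3 + 6)) = -2 + (-15 + 6*3) = -2 + (-15 + 18) = -2 + 3 = 1)
-7 + t*((5 + S(1, -1))*4) = -7 + 1*((5 + 4*1)*4) = -7 + 1*((5 + 4)*4) = -7 + 1*(9*4) = -7 + 1*36 = -7 + 36 = 29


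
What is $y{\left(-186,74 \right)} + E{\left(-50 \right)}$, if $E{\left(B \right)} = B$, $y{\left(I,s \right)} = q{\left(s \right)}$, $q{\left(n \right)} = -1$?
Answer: $-51$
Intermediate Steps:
$y{\left(I,s \right)} = -1$
$y{\left(-186,74 \right)} + E{\left(-50 \right)} = -1 - 50 = -51$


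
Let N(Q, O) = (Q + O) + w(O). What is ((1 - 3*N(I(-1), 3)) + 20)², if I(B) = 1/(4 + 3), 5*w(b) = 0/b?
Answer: 6561/49 ≈ 133.90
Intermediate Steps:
w(b) = 0 (w(b) = (0/b)/5 = (⅕)*0 = 0)
I(B) = ⅐ (I(B) = 1/7 = ⅐)
N(Q, O) = O + Q (N(Q, O) = (Q + O) + 0 = (O + Q) + 0 = O + Q)
((1 - 3*N(I(-1), 3)) + 20)² = ((1 - 3*(3 + ⅐)) + 20)² = ((1 - 3*22/7) + 20)² = ((1 - 66/7) + 20)² = (-59/7 + 20)² = (81/7)² = 6561/49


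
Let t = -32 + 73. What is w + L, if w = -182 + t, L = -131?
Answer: -272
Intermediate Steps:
t = 41
w = -141 (w = -182 + 41 = -141)
w + L = -141 - 131 = -272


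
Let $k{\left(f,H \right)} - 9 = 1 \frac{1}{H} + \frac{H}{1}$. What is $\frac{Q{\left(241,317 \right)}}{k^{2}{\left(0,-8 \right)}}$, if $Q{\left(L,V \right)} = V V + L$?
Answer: $\frac{920960}{7} \approx 1.3157 \cdot 10^{5}$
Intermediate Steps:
$k{\left(f,H \right)} = 9 + H + \frac{1}{H}$ ($k{\left(f,H \right)} = 9 + \left(1 \frac{1}{H} + \frac{H}{1}\right) = 9 + \left(\frac{1}{H} + H 1\right) = 9 + \left(\frac{1}{H} + H\right) = 9 + \left(H + \frac{1}{H}\right) = 9 + H + \frac{1}{H}$)
$Q{\left(L,V \right)} = L + V^{2}$ ($Q{\left(L,V \right)} = V^{2} + L = L + V^{2}$)
$\frac{Q{\left(241,317 \right)}}{k^{2}{\left(0,-8 \right)}} = \frac{241 + 317^{2}}{\left(9 - 8 + \frac{1}{-8}\right)^{2}} = \frac{241 + 100489}{\left(9 - 8 - \frac{1}{8}\right)^{2}} = \frac{100730}{\left(\frac{7}{8}\right)^{2}} = \frac{100730}{\frac{49}{64}} = 100730 \cdot \frac{64}{49} = \frac{920960}{7}$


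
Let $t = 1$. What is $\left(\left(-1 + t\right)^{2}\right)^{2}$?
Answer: $0$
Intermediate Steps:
$\left(\left(-1 + t\right)^{2}\right)^{2} = \left(\left(-1 + 1\right)^{2}\right)^{2} = \left(0^{2}\right)^{2} = 0^{2} = 0$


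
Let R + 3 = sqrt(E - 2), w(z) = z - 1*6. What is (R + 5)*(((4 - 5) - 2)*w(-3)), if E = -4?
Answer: 54 + 27*I*sqrt(6) ≈ 54.0 + 66.136*I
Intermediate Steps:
w(z) = -6 + z (w(z) = z - 6 = -6 + z)
R = -3 + I*sqrt(6) (R = -3 + sqrt(-4 - 2) = -3 + sqrt(-6) = -3 + I*sqrt(6) ≈ -3.0 + 2.4495*I)
(R + 5)*(((4 - 5) - 2)*w(-3)) = ((-3 + I*sqrt(6)) + 5)*(((4 - 5) - 2)*(-6 - 3)) = (2 + I*sqrt(6))*((-1 - 2)*(-9)) = (2 + I*sqrt(6))*(-3*(-9)) = (2 + I*sqrt(6))*27 = 54 + 27*I*sqrt(6)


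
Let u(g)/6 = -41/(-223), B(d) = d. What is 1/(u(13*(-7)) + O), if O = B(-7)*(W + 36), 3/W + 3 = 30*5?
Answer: -1561/391873 ≈ -0.0039834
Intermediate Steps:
W = 1/49 (W = 3/(-3 + 30*5) = 3/(-3 + 150) = 3/147 = 3*(1/147) = 1/49 ≈ 0.020408)
u(g) = 246/223 (u(g) = 6*(-41/(-223)) = 6*(-41*(-1/223)) = 6*(41/223) = 246/223)
O = -1765/7 (O = -7*(1/49 + 36) = -7*1765/49 = -1765/7 ≈ -252.14)
1/(u(13*(-7)) + O) = 1/(246/223 - 1765/7) = 1/(-391873/1561) = -1561/391873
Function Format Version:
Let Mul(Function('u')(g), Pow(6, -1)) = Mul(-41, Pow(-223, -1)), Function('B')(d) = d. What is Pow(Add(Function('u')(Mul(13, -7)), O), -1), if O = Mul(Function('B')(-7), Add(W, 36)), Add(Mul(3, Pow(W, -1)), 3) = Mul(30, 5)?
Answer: Rational(-1561, 391873) ≈ -0.0039834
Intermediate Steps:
W = Rational(1, 49) (W = Mul(3, Pow(Add(-3, Mul(30, 5)), -1)) = Mul(3, Pow(Add(-3, 150), -1)) = Mul(3, Pow(147, -1)) = Mul(3, Rational(1, 147)) = Rational(1, 49) ≈ 0.020408)
Function('u')(g) = Rational(246, 223) (Function('u')(g) = Mul(6, Mul(-41, Pow(-223, -1))) = Mul(6, Mul(-41, Rational(-1, 223))) = Mul(6, Rational(41, 223)) = Rational(246, 223))
O = Rational(-1765, 7) (O = Mul(-7, Add(Rational(1, 49), 36)) = Mul(-7, Rational(1765, 49)) = Rational(-1765, 7) ≈ -252.14)
Pow(Add(Function('u')(Mul(13, -7)), O), -1) = Pow(Add(Rational(246, 223), Rational(-1765, 7)), -1) = Pow(Rational(-391873, 1561), -1) = Rational(-1561, 391873)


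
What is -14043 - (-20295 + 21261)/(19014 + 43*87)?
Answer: -106516477/7585 ≈ -14043.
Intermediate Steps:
-14043 - (-20295 + 21261)/(19014 + 43*87) = -14043 - 966/(19014 + 3741) = -14043 - 966/22755 = -14043 - 1*322/7585 = -14043 - 322/7585 = -106516477/7585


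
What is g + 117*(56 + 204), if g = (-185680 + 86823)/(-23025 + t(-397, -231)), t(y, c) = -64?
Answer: 63860567/2099 ≈ 30424.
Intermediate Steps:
g = 8987/2099 (g = (-185680 + 86823)/(-23025 - 64) = -98857/(-23089) = -98857*(-1/23089) = 8987/2099 ≈ 4.2816)
g + 117*(56 + 204) = 8987/2099 + 117*(56 + 204) = 8987/2099 + 117*260 = 8987/2099 + 30420 = 63860567/2099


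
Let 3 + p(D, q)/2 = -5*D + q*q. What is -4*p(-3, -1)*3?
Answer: -312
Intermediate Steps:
p(D, q) = -6 - 10*D + 2*q**2 (p(D, q) = -6 + 2*(-5*D + q*q) = -6 + 2*(-5*D + q**2) = -6 + 2*(q**2 - 5*D) = -6 + (-10*D + 2*q**2) = -6 - 10*D + 2*q**2)
-4*p(-3, -1)*3 = -4*(-6 - 10*(-3) + 2*(-1)**2)*3 = -4*(-6 + 30 + 2*1)*3 = -4*(-6 + 30 + 2)*3 = -4*26*3 = -104*3 = -312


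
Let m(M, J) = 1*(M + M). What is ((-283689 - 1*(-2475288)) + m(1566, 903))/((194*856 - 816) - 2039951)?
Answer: -731577/624901 ≈ -1.1707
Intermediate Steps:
m(M, J) = 2*M (m(M, J) = 1*(2*M) = 2*M)
((-283689 - 1*(-2475288)) + m(1566, 903))/((194*856 - 816) - 2039951) = ((-283689 - 1*(-2475288)) + 2*1566)/((194*856 - 816) - 2039951) = ((-283689 + 2475288) + 3132)/((166064 - 816) - 2039951) = (2191599 + 3132)/(165248 - 2039951) = 2194731/(-1874703) = 2194731*(-1/1874703) = -731577/624901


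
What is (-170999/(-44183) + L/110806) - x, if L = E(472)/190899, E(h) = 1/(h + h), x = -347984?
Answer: 18059649228747532992967/51897352675176864 ≈ 3.4799e+5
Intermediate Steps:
E(h) = 1/(2*h)
L = 1/180208656 (L = ((1/2)/472)/190899 = ((1/2)*(1/472))*(1/190899) = (1/944)*(1/190899) = 1/180208656 ≈ 5.5491e-9)
(-170999/(-44183) + L/110806) - x = (-170999/(-44183) + (1/180208656)/110806) - 1*(-347984) = (-170999*(-1/44183) + (1/180208656)*(1/110806)) + 347984 = (170999/44183 + 1/19968200336736) + 347984 = 200855428787150791/51897352675176864 + 347984 = 18059649228747532992967/51897352675176864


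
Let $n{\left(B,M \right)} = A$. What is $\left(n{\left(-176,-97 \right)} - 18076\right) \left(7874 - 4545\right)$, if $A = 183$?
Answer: $-59565797$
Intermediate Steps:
$n{\left(B,M \right)} = 183$
$\left(n{\left(-176,-97 \right)} - 18076\right) \left(7874 - 4545\right) = \left(183 - 18076\right) \left(7874 - 4545\right) = \left(-17893\right) 3329 = -59565797$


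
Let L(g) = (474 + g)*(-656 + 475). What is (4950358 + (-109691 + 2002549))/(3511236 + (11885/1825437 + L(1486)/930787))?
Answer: 11627260600986963504/5965915973959807259 ≈ 1.9489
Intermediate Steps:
L(g) = -85794 - 181*g (L(g) = (474 + g)*(-181) = -85794 - 181*g)
(4950358 + (-109691 + 2002549))/(3511236 + (11885/1825437 + L(1486)/930787)) = (4950358 + (-109691 + 2002549))/(3511236 + (11885/1825437 + (-85794 - 181*1486)/930787)) = (4950358 + 1892858)/(3511236 + (11885*(1/1825437) + (-85794 - 268966)*(1/930787))) = 6843216/(3511236 + (11885/1825437 - 354760*1/930787)) = 6843216/(3511236 + (11885/1825437 - 354760/930787)) = 6843216/(3511236 - 636529626625/1699093028919) = 6843216/(5965915973959807259/1699093028919) = 6843216*(1699093028919/5965915973959807259) = 11627260600986963504/5965915973959807259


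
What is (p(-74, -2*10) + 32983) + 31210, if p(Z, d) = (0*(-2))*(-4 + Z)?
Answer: 64193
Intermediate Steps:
p(Z, d) = 0 (p(Z, d) = 0*(-4 + Z) = 0)
(p(-74, -2*10) + 32983) + 31210 = (0 + 32983) + 31210 = 32983 + 31210 = 64193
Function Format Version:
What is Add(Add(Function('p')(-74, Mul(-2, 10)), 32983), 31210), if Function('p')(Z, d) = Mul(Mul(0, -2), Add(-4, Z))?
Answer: 64193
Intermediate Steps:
Function('p')(Z, d) = 0 (Function('p')(Z, d) = Mul(0, Add(-4, Z)) = 0)
Add(Add(Function('p')(-74, Mul(-2, 10)), 32983), 31210) = Add(Add(0, 32983), 31210) = Add(32983, 31210) = 64193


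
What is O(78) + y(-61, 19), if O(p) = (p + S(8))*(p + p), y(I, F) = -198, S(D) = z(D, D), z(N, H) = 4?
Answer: 12594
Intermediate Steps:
S(D) = 4
O(p) = 2*p*(4 + p) (O(p) = (p + 4)*(p + p) = (4 + p)*(2*p) = 2*p*(4 + p))
O(78) + y(-61, 19) = 2*78*(4 + 78) - 198 = 2*78*82 - 198 = 12792 - 198 = 12594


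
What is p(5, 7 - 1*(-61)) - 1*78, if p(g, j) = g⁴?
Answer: 547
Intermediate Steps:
p(5, 7 - 1*(-61)) - 1*78 = 5⁴ - 1*78 = 625 - 78 = 547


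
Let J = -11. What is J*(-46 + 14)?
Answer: 352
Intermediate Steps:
J*(-46 + 14) = -11*(-46 + 14) = -11*(-32) = 352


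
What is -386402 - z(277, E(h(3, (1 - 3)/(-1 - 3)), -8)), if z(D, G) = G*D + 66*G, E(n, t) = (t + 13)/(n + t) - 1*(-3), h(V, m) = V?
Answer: -387088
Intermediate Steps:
E(n, t) = 3 + (13 + t)/(n + t) (E(n, t) = (13 + t)/(n + t) + 3 = 3 + (13 + t)/(n + t))
z(D, G) = 66*G + D*G (z(D, G) = D*G + 66*G = 66*G + D*G)
-386402 - z(277, E(h(3, (1 - 3)/(-1 - 3)), -8)) = -386402 - (13 + 3*3 + 4*(-8))/(3 - 8)*(66 + 277) = -386402 - (13 + 9 - 32)/(-5)*343 = -386402 - (-⅕*(-10))*343 = -386402 - 2*343 = -386402 - 1*686 = -386402 - 686 = -387088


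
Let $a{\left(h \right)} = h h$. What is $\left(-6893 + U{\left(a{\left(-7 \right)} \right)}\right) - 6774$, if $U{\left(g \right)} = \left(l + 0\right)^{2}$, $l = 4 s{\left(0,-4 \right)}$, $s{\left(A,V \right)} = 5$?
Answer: $-13267$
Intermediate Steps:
$a{\left(h \right)} = h^{2}$
$l = 20$ ($l = 4 \cdot 5 = 20$)
$U{\left(g \right)} = 400$ ($U{\left(g \right)} = \left(20 + 0\right)^{2} = 20^{2} = 400$)
$\left(-6893 + U{\left(a{\left(-7 \right)} \right)}\right) - 6774 = \left(-6893 + 400\right) - 6774 = -6493 - 6774 = -13267$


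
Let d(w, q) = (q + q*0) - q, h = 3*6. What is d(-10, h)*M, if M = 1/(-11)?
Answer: 0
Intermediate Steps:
M = -1/11 ≈ -0.090909
h = 18
d(w, q) = 0 (d(w, q) = (q + 0) - q = q - q = 0)
d(-10, h)*M = 0*(-1/11) = 0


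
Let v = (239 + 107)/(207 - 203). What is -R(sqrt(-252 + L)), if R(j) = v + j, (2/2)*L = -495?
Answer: -173/2 - 3*I*sqrt(83) ≈ -86.5 - 27.331*I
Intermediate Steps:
L = -495
v = 173/2 (v = 346/4 = 346*(1/4) = 173/2 ≈ 86.500)
R(j) = 173/2 + j
-R(sqrt(-252 + L)) = -(173/2 + sqrt(-252 - 495)) = -(173/2 + sqrt(-747)) = -(173/2 + 3*I*sqrt(83)) = -173/2 - 3*I*sqrt(83)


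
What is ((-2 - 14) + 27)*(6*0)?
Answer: 0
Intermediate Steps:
((-2 - 14) + 27)*(6*0) = (-16 + 27)*0 = 11*0 = 0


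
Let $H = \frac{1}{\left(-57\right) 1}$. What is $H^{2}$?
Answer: $\frac{1}{3249} \approx 0.00030779$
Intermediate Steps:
$H = - \frac{1}{57}$ ($H = \frac{1}{-57} = - \frac{1}{57} \approx -0.017544$)
$H^{2} = \left(- \frac{1}{57}\right)^{2} = \frac{1}{3249}$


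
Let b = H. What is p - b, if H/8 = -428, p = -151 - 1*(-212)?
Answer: 3485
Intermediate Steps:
p = 61 (p = -151 + 212 = 61)
H = -3424 (H = 8*(-428) = -3424)
b = -3424
p - b = 61 - 1*(-3424) = 61 + 3424 = 3485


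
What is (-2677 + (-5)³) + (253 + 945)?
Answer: -1604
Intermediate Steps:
(-2677 + (-5)³) + (253 + 945) = (-2677 - 125) + 1198 = -2802 + 1198 = -1604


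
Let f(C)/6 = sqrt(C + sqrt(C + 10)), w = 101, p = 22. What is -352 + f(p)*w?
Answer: -352 + 606*sqrt(22 + 4*sqrt(2)) ≈ 2834.9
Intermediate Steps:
f(C) = 6*sqrt(C + sqrt(10 + C)) (f(C) = 6*sqrt(C + sqrt(C + 10)) = 6*sqrt(C + sqrt(10 + C)))
-352 + f(p)*w = -352 + (6*sqrt(22 + sqrt(10 + 22)))*101 = -352 + (6*sqrt(22 + sqrt(32)))*101 = -352 + (6*sqrt(22 + 4*sqrt(2)))*101 = -352 + 606*sqrt(22 + 4*sqrt(2))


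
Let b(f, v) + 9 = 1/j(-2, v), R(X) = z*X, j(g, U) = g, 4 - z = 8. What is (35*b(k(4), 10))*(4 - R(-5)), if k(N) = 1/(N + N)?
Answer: 5320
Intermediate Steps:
z = -4 (z = 4 - 1*8 = 4 - 8 = -4)
k(N) = 1/(2*N)
R(X) = -4*X
b(f, v) = -19/2 (b(f, v) = -9 + 1/(-2) = -9 - ½ = -19/2)
(35*b(k(4), 10))*(4 - R(-5)) = (35*(-19/2))*(4 - (-4)*(-5)) = -665*(4 - 1*20)/2 = -665*(4 - 20)/2 = -665/2*(-16) = 5320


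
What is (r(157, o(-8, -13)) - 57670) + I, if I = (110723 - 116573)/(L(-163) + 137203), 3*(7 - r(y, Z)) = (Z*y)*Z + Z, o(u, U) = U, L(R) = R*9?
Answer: -4513428529/67868 ≈ -66503.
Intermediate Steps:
L(R) = 9*R
r(y, Z) = 7 - Z/3 - y*Z²/3 (r(y, Z) = 7 - ((Z*y)*Z + Z)/3 = 7 - (y*Z² + Z)/3 = 7 - (Z + y*Z²)/3 = 7 + (-Z/3 - y*Z²/3) = 7 - Z/3 - y*Z²/3)
I = -2925/67868 (I = (110723 - 116573)/(9*(-163) + 137203) = -5850/(-1467 + 137203) = -5850/135736 = -5850*1/135736 = -2925/67868 ≈ -0.043098)
(r(157, o(-8, -13)) - 57670) + I = ((7 - ⅓*(-13) - ⅓*157*(-13)²) - 57670) - 2925/67868 = ((7 + 13/3 - ⅓*157*169) - 57670) - 2925/67868 = ((7 + 13/3 - 26533/3) - 57670) - 2925/67868 = (-8833 - 57670) - 2925/67868 = -66503 - 2925/67868 = -4513428529/67868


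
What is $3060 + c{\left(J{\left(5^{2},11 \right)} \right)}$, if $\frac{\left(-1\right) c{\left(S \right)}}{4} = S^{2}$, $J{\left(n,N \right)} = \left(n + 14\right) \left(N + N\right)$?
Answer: $-2941596$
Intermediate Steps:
$J{\left(n,N \right)} = 2 N \left(14 + n\right)$ ($J{\left(n,N \right)} = \left(14 + n\right) 2 N = 2 N \left(14 + n\right)$)
$c{\left(S \right)} = - 4 S^{2}$
$3060 + c{\left(J{\left(5^{2},11 \right)} \right)} = 3060 - 4 \left(2 \cdot 11 \left(14 + 5^{2}\right)\right)^{2} = 3060 - 4 \left(2 \cdot 11 \left(14 + 25\right)\right)^{2} = 3060 - 4 \left(2 \cdot 11 \cdot 39\right)^{2} = 3060 - 4 \cdot 858^{2} = 3060 - 2944656 = -2941596$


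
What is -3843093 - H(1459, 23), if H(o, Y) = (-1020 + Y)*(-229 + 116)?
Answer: -3955754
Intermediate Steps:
H(o, Y) = 115260 - 113*Y (H(o, Y) = (-1020 + Y)*(-113) = 115260 - 113*Y)
-3843093 - H(1459, 23) = -3843093 - (115260 - 113*23) = -3843093 - (115260 - 2599) = -3843093 - 1*112661 = -3843093 - 112661 = -3955754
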